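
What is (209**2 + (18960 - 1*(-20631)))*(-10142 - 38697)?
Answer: -4066921208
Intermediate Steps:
(209**2 + (18960 - 1*(-20631)))*(-10142 - 38697) = (43681 + (18960 + 20631))*(-48839) = (43681 + 39591)*(-48839) = 83272*(-48839) = -4066921208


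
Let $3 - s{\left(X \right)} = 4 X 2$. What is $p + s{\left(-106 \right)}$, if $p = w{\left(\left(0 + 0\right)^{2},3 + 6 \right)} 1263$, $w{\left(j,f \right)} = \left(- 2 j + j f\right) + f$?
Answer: $12218$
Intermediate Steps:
$w{\left(j,f \right)} = f - 2 j + f j$ ($w{\left(j,f \right)} = \left(- 2 j + f j\right) + f = f - 2 j + f j$)
$s{\left(X \right)} = 3 - 8 X$ ($s{\left(X \right)} = 3 - 4 X 2 = 3 - 8 X$)
$p = 11367$ ($p = \left(\left(3 + 6\right) - 2 \left(0 + 0\right)^{2} + \left(3 + 6\right) \left(0 + 0\right)^{2}\right) 1263 = \left(9 - 2 \cdot 0^{2} + 9 \cdot 0^{2}\right) 1263 = \left(9 - 0 + 9 \cdot 0\right) 1263 = \left(9 + 0 + 0\right) 1263 = 9 \cdot 1263 = 11367$)
$p + s{\left(-106 \right)} = 11367 + \left(3 - -848\right) = 11367 + \left(3 + 848\right) = 11367 + 851 = 12218$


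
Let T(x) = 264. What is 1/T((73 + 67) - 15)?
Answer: 1/264 ≈ 0.0037879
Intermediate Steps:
1/T((73 + 67) - 15) = 1/264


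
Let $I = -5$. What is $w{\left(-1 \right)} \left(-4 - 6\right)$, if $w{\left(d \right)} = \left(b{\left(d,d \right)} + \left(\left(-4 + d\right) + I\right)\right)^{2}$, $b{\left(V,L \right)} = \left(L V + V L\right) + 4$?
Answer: $-160$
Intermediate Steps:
$b{\left(V,L \right)} = 4 + 2 L V$ ($b{\left(V,L \right)} = \left(L V + L V\right) + 4 = 2 L V + 4 = 4 + 2 L V$)
$w{\left(d \right)} = \left(-5 + d + 2 d^{2}\right)^{2}$ ($w{\left(d \right)} = \left(\left(4 + 2 d d\right) + \left(\left(-4 + d\right) - 5\right)\right)^{2} = \left(\left(4 + 2 d^{2}\right) + \left(-9 + d\right)\right)^{2} = \left(-5 + d + 2 d^{2}\right)^{2}$)
$w{\left(-1 \right)} \left(-4 - 6\right) = \left(-5 - 1 + 2 \left(-1\right)^{2}\right)^{2} \left(-4 - 6\right) = \left(-5 - 1 + 2 \cdot 1\right)^{2} \left(-10\right) = \left(-5 - 1 + 2\right)^{2} \left(-10\right) = \left(-4\right)^{2} \left(-10\right) = 16 \left(-10\right) = -160$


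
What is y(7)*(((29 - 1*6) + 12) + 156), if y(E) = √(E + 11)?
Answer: 573*√2 ≈ 810.34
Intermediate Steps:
y(E) = √(11 + E)
y(7)*(((29 - 1*6) + 12) + 156) = √(11 + 7)*(((29 - 1*6) + 12) + 156) = √18*(((29 - 6) + 12) + 156) = (3*√2)*((23 + 12) + 156) = (3*√2)*(35 + 156) = (3*√2)*191 = 573*√2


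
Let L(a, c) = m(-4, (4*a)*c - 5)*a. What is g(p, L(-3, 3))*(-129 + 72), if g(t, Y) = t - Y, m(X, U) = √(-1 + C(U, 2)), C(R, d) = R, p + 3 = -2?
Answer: 285 - 171*I*√42 ≈ 285.0 - 1108.2*I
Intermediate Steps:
p = -5 (p = -3 - 2 = -5)
m(X, U) = √(-1 + U)
L(a, c) = a*√(-6 + 4*a*c) (L(a, c) = √(-1 + ((4*a)*c - 5))*a = √(-1 + (4*a*c - 5))*a = √(-1 + (-5 + 4*a*c))*a = √(-6 + 4*a*c)*a = a*√(-6 + 4*a*c))
g(p, L(-3, 3))*(-129 + 72) = (-5 - (-3)*√(-6 + 4*(-3)*3))*(-129 + 72) = (-5 - (-3)*√(-6 - 36))*(-57) = (-5 - (-3)*√(-42))*(-57) = (-5 - (-3)*I*√42)*(-57) = (-5 + 3*I*√42)*(-57) = 285 - 171*I*√42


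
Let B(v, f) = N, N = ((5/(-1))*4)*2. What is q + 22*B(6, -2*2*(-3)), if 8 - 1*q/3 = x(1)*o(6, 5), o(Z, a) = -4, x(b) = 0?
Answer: -856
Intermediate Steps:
N = -40 (N = ((5*(-1))*4)*2 = -5*4*2 = -20*2 = -40)
B(v, f) = -40
q = 24 (q = 24 - 0*(-4) = 24 - 3*0 = 24 + 0 = 24)
q + 22*B(6, -2*2*(-3)) = 24 + 22*(-40) = 24 - 880 = -856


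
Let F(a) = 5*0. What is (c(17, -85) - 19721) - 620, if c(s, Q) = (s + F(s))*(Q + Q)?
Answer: -23231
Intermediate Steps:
F(a) = 0
c(s, Q) = 2*Q*s (c(s, Q) = (s + 0)*(Q + Q) = s*(2*Q) = 2*Q*s)
(c(17, -85) - 19721) - 620 = (2*(-85)*17 - 19721) - 620 = (-2890 - 19721) - 620 = -22611 - 620 = -23231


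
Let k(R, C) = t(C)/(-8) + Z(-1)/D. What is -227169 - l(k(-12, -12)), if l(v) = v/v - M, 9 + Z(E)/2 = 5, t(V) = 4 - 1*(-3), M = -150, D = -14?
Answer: -227320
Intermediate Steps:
t(V) = 7 (t(V) = 4 + 3 = 7)
Z(E) = -8 (Z(E) = -18 + 2*5 = -18 + 10 = -8)
k(R, C) = -17/56 (k(R, C) = 7/(-8) - 8/(-14) = 7*(-⅛) - 8*(-1/14) = -7/8 + 4/7 = -17/56)
l(v) = 151 (l(v) = v/v - 1*(-150) = 1 + 150 = 151)
-227169 - l(k(-12, -12)) = -227169 - 1*151 = -227169 - 151 = -227320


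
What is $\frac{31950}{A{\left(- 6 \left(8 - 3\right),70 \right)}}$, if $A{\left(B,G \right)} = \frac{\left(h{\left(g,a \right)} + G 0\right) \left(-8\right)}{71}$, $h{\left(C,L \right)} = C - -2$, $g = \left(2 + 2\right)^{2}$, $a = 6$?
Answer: $- \frac{126025}{8} \approx -15753.0$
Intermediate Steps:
$g = 16$ ($g = 4^{2} = 16$)
$h{\left(C,L \right)} = 2 + C$ ($h{\left(C,L \right)} = C + 2 = 2 + C$)
$A{\left(B,G \right)} = - \frac{144}{71}$ ($A{\left(B,G \right)} = \frac{\left(\left(2 + 16\right) + G 0\right) \left(-8\right)}{71} = \left(18 + 0\right) \left(-8\right) \frac{1}{71} = 18 \left(-8\right) \frac{1}{71} = \left(-144\right) \frac{1}{71} = - \frac{144}{71}$)
$\frac{31950}{A{\left(- 6 \left(8 - 3\right),70 \right)}} = \frac{31950}{- \frac{144}{71}} = 31950 \left(- \frac{71}{144}\right) = - \frac{126025}{8}$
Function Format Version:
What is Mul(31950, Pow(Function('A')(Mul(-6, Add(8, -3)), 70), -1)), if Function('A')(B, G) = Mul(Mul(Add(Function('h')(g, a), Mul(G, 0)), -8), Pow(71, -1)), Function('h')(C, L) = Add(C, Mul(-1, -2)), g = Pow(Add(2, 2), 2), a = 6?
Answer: Rational(-126025, 8) ≈ -15753.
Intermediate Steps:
g = 16 (g = Pow(4, 2) = 16)
Function('h')(C, L) = Add(2, C) (Function('h')(C, L) = Add(C, 2) = Add(2, C))
Function('A')(B, G) = Rational(-144, 71) (Function('A')(B, G) = Mul(Mul(Add(Add(2, 16), Mul(G, 0)), -8), Pow(71, -1)) = Mul(Mul(Add(18, 0), -8), Rational(1, 71)) = Mul(Mul(18, -8), Rational(1, 71)) = Mul(-144, Rational(1, 71)) = Rational(-144, 71))
Mul(31950, Pow(Function('A')(Mul(-6, Add(8, -3)), 70), -1)) = Mul(31950, Pow(Rational(-144, 71), -1)) = Mul(31950, Rational(-71, 144)) = Rational(-126025, 8)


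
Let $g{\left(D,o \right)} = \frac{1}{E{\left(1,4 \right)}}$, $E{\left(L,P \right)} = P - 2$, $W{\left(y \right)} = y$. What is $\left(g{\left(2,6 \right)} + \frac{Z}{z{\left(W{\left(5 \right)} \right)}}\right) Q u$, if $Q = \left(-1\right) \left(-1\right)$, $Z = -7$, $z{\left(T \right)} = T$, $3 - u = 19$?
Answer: $\frac{72}{5} \approx 14.4$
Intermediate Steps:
$E{\left(L,P \right)} = -2 + P$ ($E{\left(L,P \right)} = P - 2 = -2 + P$)
$u = -16$ ($u = 3 - 19 = -16$)
$g{\left(D,o \right)} = \frac{1}{2}$ ($g{\left(D,o \right)} = \frac{1}{-2 + 4} = \frac{1}{2}$)
$Q = 1$
$\left(g{\left(2,6 \right)} + \frac{Z}{z{\left(W{\left(5 \right)} \right)}}\right) Q u = \left(\frac{1}{2} - \frac{7}{5}\right) 1 \left(-16\right) = \left(- \frac{9}{10}\right) 1 \left(-16\right) = \left(- \frac{9}{10}\right) \left(-16\right) = \frac{72}{5}$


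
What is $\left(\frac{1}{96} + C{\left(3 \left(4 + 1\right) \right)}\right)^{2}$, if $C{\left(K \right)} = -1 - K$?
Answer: $\frac{2356225}{9216} \approx 255.67$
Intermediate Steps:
$\left(\frac{1}{96} + C{\left(3 \left(4 + 1\right) \right)}\right)^{2} = \left(\frac{1}{96} - \left(1 + 3 \left(4 + 1\right)\right)\right)^{2} = \left(\frac{1}{96} - \left(1 + 3 \cdot 5\right)\right)^{2} = \left(\frac{1}{96} - 16\right)^{2} = \left(- \frac{1535}{96}\right)^{2} = \frac{2356225}{9216}$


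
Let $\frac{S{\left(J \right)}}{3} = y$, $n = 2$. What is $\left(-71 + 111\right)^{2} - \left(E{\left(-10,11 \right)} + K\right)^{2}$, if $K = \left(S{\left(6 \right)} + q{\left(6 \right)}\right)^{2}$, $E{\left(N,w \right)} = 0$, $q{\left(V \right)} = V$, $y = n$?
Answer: $-19136$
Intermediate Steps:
$y = 2$
$S{\left(J \right)} = 6$ ($S{\left(J \right)} = 3 \cdot 2 = 6$)
$K = 144$ ($K = \left(6 + 6\right)^{2} = 12^{2} = 144$)
$\left(-71 + 111\right)^{2} - \left(E{\left(-10,11 \right)} + K\right)^{2} = \left(-71 + 111\right)^{2} - \left(0 + 144\right)^{2} = 40^{2} - 144^{2} = 1600 - 20736 = -19136$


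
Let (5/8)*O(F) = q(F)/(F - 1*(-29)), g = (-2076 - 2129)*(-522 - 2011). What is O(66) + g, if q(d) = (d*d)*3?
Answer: 5059455419/475 ≈ 1.0651e+7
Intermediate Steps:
q(d) = 3*d**2 (q(d) = d**2*3 = 3*d**2)
g = 10651265 (g = -4205*(-2533) = 10651265)
O(F) = 24*F**2/(5*(29 + F)) (O(F) = 8*((3*F**2)/(F - 1*(-29)))/5 = 8*((3*F**2)/(F + 29))/5 = 8*((3*F**2)/(29 + F))/5 = 8*(3*F**2/(29 + F))/5 = 24*F**2/(5*(29 + F)))
O(66) + g = (24/5)*66**2/(29 + 66) + 10651265 = (24/5)*4356/95 + 10651265 = (24/5)*4356*(1/95) + 10651265 = 104544/475 + 10651265 = 5059455419/475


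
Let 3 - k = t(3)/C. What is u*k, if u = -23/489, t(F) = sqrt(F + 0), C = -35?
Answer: -23/163 - 23*sqrt(3)/17115 ≈ -0.14343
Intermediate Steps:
t(F) = sqrt(F)
k = 3 + sqrt(3)/35 (k = 3 - sqrt(3)/(-35) = 3 - sqrt(3)*(-1)/35 = 3 - (-1)*sqrt(3)/35 = 3 + sqrt(3)/35 ≈ 3.0495)
u = -23/489 (u = -23*1/489 = -23/489 ≈ -0.047035)
u*k = -23*(3 + sqrt(3)/35)/489 = -23/163 - 23*sqrt(3)/17115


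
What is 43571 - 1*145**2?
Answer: 22546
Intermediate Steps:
43571 - 1*145**2 = 43571 - 1*21025 = 43571 - 21025 = 22546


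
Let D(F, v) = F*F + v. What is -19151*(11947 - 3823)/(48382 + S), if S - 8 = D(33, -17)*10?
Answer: -77791362/29555 ≈ -2632.1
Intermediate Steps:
D(F, v) = v + F² (D(F, v) = F² + v = v + F²)
S = 10728 (S = 8 + (-17 + 33²)*10 = 8 + (-17 + 1089)*10 = 8 + 1072*10 = 8 + 10720 = 10728)
-19151*(11947 - 3823)/(48382 + S) = -19151*(11947 - 3823)/(48382 + 10728) = -19151/(59110/8124) = -19151/(59110*(1/8124)) = -19151/29555/4062 = -19151*4062/29555 = -77791362/29555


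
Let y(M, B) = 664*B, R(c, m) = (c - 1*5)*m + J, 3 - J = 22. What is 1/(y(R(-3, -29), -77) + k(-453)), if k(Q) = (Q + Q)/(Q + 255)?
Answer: -33/1687073 ≈ -1.9561e-5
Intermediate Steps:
J = -19 (J = 3 - 1*22 = 3 - 22 = -19)
R(c, m) = -19 + m*(-5 + c) (R(c, m) = (c - 1*5)*m - 19 = (c - 5)*m - 19 = (-5 + c)*m - 19 = m*(-5 + c) - 19 = -19 + m*(-5 + c))
k(Q) = 2*Q/(255 + Q) (k(Q) = (2*Q)/(255 + Q) = 2*Q/(255 + Q))
1/(y(R(-3, -29), -77) + k(-453)) = 1/(664*(-77) + 2*(-453)/(255 - 453)) = 1/(-51128 + 2*(-453)/(-198)) = 1/(-51128 + 2*(-453)*(-1/198)) = 1/(-51128 + 151/33) = 1/(-1687073/33) = -33/1687073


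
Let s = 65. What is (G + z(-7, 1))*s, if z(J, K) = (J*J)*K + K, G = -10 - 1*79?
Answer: -2535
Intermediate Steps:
G = -89 (G = -10 - 79 = -89)
z(J, K) = K + K*J² (z(J, K) = J²*K + K = K*J² + K = K + K*J²)
(G + z(-7, 1))*s = (-89 + 1*(1 + (-7)²))*65 = (-89 + 1*(1 + 49))*65 = (-89 + 1*50)*65 = (-89 + 50)*65 = -39*65 = -2535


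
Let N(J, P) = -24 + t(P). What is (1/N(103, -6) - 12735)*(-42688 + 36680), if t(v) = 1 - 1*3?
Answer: 994657444/13 ≈ 7.6512e+7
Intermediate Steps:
t(v) = -2 (t(v) = 1 - 3 = -2)
N(J, P) = -26 (N(J, P) = -24 - 2 = -26)
(1/N(103, -6) - 12735)*(-42688 + 36680) = (1/(-26) - 12735)*(-42688 + 36680) = (-1/26 - 12735)*(-6008) = -331111/26*(-6008) = 994657444/13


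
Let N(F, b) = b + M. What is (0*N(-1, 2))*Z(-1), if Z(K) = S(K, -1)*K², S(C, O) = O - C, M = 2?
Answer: 0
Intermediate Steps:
N(F, b) = 2 + b (N(F, b) = b + 2 = 2 + b)
Z(K) = K²*(-1 - K) (Z(K) = (-1 - K)*K² = K²*(-1 - K))
(0*N(-1, 2))*Z(-1) = (0*(2 + 2))*((-1)²*(-1 - 1*(-1))) = (0*4)*(1*(-1 + 1)) = 0*(1*0) = 0*0 = 0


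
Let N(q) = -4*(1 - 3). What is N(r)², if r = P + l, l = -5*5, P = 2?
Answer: 64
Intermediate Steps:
l = -25
r = -23 (r = 2 - 25 = -23)
N(q) = 8 (N(q) = -4*(-2) = 8)
N(r)² = 8² = 64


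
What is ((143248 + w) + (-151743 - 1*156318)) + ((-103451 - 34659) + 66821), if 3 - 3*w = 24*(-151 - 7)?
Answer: -234837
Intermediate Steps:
w = 1265 (w = 1 - 8*(-151 - 7) = 1 - 8*(-158) = 1 - ⅓*(-3792) = 1 + 1264 = 1265)
((143248 + w) + (-151743 - 1*156318)) + ((-103451 - 34659) + 66821) = ((143248 + 1265) + (-151743 - 1*156318)) + ((-103451 - 34659) + 66821) = (144513 + (-151743 - 156318)) + (-138110 + 66821) = (144513 - 308061) - 71289 = -163548 - 71289 = -234837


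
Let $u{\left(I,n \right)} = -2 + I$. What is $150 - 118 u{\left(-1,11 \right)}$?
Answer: $504$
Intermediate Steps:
$150 - 118 u{\left(-1,11 \right)} = 150 - 118 \left(-2 - 1\right) = 150 - -354 = 150 + 354 = 504$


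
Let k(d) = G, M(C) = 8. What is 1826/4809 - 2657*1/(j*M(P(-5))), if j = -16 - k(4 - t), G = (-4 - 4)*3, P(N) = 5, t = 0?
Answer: -12660649/307776 ≈ -41.136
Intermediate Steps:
G = -24 (G = -8*3 = -24)
k(d) = -24
j = 8 (j = -16 - 1*(-24) = -16 + 24 = 8)
1826/4809 - 2657*1/(j*M(P(-5))) = 1826/4809 - 2657/(8*8) = 1826*(1/4809) - 2657/64 = 1826/4809 - 2657*1/64 = 1826/4809 - 2657/64 = -12660649/307776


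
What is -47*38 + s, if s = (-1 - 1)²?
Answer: -1782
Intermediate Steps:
s = 4 (s = (-2)² = 4)
-47*38 + s = -47*38 + 4 = -1786 + 4 = -1782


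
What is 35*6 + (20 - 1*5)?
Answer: 225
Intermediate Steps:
35*6 + (20 - 1*5) = 210 + (20 - 5) = 210 + 15 = 225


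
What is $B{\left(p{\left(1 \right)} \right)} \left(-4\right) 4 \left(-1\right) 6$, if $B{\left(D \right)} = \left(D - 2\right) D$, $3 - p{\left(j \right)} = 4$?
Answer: $288$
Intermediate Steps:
$p{\left(j \right)} = -1$ ($p{\left(j \right)} = 3 - 4 = -1$)
$B{\left(D \right)} = D \left(-2 + D\right)$ ($B{\left(D \right)} = \left(-2 + D\right) D = D \left(-2 + D\right)$)
$B{\left(p{\left(1 \right)} \right)} \left(-4\right) 4 \left(-1\right) 6 = - (-2 - 1) \left(-4\right) 4 \left(-1\right) 6 = \left(-1\right) \left(-3\right) \left(\left(-16\right) \left(-1\right)\right) 6 = 3 \cdot 16 \cdot 6 = 48 \cdot 6 = 288$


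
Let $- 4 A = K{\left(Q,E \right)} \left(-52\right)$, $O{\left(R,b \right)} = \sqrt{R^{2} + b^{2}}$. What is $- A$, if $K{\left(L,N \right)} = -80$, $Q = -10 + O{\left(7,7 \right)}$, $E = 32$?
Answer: $1040$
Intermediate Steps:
$Q = -10 + 7 \sqrt{2}$ ($Q = -10 + \sqrt{7^{2} + 7^{2}} = -10 + \sqrt{49 + 49} = -10 + \sqrt{98} = -10 + 7 \sqrt{2} \approx -0.10051$)
$A = -1040$ ($A = - \frac{\left(-80\right) \left(-52\right)}{4} = \left(- \frac{1}{4}\right) 4160 = -1040$)
$- A = \left(-1\right) \left(-1040\right) = 1040$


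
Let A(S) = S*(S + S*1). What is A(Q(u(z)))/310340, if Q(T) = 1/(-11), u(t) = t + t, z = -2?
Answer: 1/18775570 ≈ 5.3261e-8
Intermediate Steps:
u(t) = 2*t
Q(T) = -1/11
A(S) = 2*S² (A(S) = S*(S + S) = S*(2*S) = 2*S²)
A(Q(u(z)))/310340 = (2*(-1/11)²)/310340 = (2*(1/121))*(1/310340) = (2/121)*(1/310340) = 1/18775570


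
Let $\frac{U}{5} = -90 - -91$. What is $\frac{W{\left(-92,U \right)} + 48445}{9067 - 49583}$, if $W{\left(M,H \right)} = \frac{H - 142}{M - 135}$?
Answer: $- \frac{2749288}{2299283} \approx -1.1957$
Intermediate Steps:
$U = 5$ ($U = 5 \left(-90 - -91\right) = 5 \left(-90 + 91\right) = 5 \cdot 1 = 5$)
$W{\left(M,H \right)} = \frac{-142 + H}{-135 + M}$
$\frac{W{\left(-92,U \right)} + 48445}{9067 - 49583} = \frac{\frac{-142 + 5}{-135 - 92} + 48445}{9067 - 49583} = \frac{\frac{1}{-227} \left(-137\right) + 48445}{-40516} = \left(\left(- \frac{1}{227}\right) \left(-137\right) + 48445\right) \left(- \frac{1}{40516}\right) = \left(\frac{137}{227} + 48445\right) \left(- \frac{1}{40516}\right) = \frac{10997152}{227} \left(- \frac{1}{40516}\right) = - \frac{2749288}{2299283}$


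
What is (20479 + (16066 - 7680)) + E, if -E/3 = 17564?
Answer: -23827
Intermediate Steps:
E = -52692 (E = -3*17564 = -52692)
(20479 + (16066 - 7680)) + E = (20479 + (16066 - 7680)) - 52692 = (20479 + 8386) - 52692 = 28865 - 52692 = -23827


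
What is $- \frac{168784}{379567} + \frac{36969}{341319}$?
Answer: $- \frac{14525657891}{43184476291} \approx -0.33636$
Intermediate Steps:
$- \frac{168784}{379567} + \frac{36969}{341319} = \left(-168784\right) \frac{1}{379567} + 36969 \cdot \frac{1}{341319} = - \frac{168784}{379567} + \frac{12323}{113773} = - \frac{14525657891}{43184476291}$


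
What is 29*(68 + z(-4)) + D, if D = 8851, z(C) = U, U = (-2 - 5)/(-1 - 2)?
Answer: 32672/3 ≈ 10891.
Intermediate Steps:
U = 7/3 (U = -7/(-3) = -7*(-1/3) = 7/3 ≈ 2.3333)
z(C) = 7/3
29*(68 + z(-4)) + D = 29*(68 + 7/3) + 8851 = 29*(211/3) + 8851 = 6119/3 + 8851 = 32672/3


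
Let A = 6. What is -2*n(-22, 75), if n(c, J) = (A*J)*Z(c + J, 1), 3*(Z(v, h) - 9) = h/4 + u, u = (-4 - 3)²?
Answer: -22875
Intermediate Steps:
u = 49 (u = (-7)² = 49)
Z(v, h) = 76/3 + h/12 (Z(v, h) = 9 + (h/4 + 49)/3 = 9 + (49 + h/4)/3 = 9 + (49/3 + h/12) = 76/3 + h/12)
n(c, J) = 305*J/2 (n(c, J) = (6*J)*(76/3 + (1/12)*1) = (6*J)*(76/3 + 1/12) = (6*J)*(305/12) = 305*J/2)
-2*n(-22, 75) = -305*75 = -2*22875/2 = -22875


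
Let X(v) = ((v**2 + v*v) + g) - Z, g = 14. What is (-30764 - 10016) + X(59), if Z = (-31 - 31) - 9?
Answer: -33733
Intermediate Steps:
Z = -71 (Z = -62 - 9 = -71)
X(v) = 85 + 2*v**2 (X(v) = ((v**2 + v*v) + 14) - 1*(-71) = ((v**2 + v**2) + 14) + 71 = (2*v**2 + 14) + 71 = (14 + 2*v**2) + 71 = 85 + 2*v**2)
(-30764 - 10016) + X(59) = (-30764 - 10016) + (85 + 2*59**2) = -40780 + (85 + 2*3481) = -40780 + (85 + 6962) = -40780 + 7047 = -33733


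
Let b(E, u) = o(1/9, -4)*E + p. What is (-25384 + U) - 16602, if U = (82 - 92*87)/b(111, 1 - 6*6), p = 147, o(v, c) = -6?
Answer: -21782812/519 ≈ -41971.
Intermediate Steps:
b(E, u) = 147 - 6*E (b(E, u) = -6*E + 147 = 147 - 6*E)
U = 7922/519 (U = (82 - 92*87)/(147 - 6*111) = (82 - 8004)/(147 - 666) = -7922/(-519) = -7922*(-1/519) = 7922/519 ≈ 15.264)
(-25384 + U) - 16602 = (-25384 + 7922/519) - 16602 = -13166374/519 - 16602 = -21782812/519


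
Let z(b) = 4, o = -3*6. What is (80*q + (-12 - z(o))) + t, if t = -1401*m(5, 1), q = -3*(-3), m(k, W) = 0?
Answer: 704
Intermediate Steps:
q = 9
o = -18
t = 0 (t = -1401*0 = 0)
(80*q + (-12 - z(o))) + t = (80*9 + (-12 - 1*4)) + 0 = (720 + (-12 - 4)) + 0 = (720 - 16) + 0 = 704 + 0 = 704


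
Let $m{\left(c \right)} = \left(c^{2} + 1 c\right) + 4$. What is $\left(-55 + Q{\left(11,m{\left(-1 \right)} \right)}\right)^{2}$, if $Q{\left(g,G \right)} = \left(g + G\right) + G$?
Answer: $1296$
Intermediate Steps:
$m{\left(c \right)} = 4 + c + c^{2}$ ($m{\left(c \right)} = \left(c^{2} + c\right) + 4 = \left(c + c^{2}\right) + 4 = 4 + c + c^{2}$)
$Q{\left(g,G \right)} = g + 2 G$ ($Q{\left(g,G \right)} = \left(G + g\right) + G = g + 2 G$)
$\left(-55 + Q{\left(11,m{\left(-1 \right)} \right)}\right)^{2} = \left(-55 + \left(11 + 2 \left(4 - 1 + \left(-1\right)^{2}\right)\right)\right)^{2} = \left(-55 + \left(11 + 2 \left(4 - 1 + 1\right)\right)\right)^{2} = \left(-55 + \left(11 + 2 \cdot 4\right)\right)^{2} = \left(-55 + \left(11 + 8\right)\right)^{2} = \left(-55 + 19\right)^{2} = \left(-36\right)^{2} = 1296$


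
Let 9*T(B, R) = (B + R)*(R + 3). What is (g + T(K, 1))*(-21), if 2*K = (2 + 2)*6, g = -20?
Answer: 896/3 ≈ 298.67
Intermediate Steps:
K = 12 (K = ((2 + 2)*6)/2 = (4*6)/2 = (½)*24 = 12)
T(B, R) = (3 + R)*(B + R)/9 (T(B, R) = ((B + R)*(R + 3))/9 = ((B + R)*(3 + R))/9 = ((3 + R)*(B + R))/9 = (3 + R)*(B + R)/9)
(g + T(K, 1))*(-21) = (-20 + ((⅓)*12 + (⅓)*1 + (⅑)*1² + (⅑)*12*1))*(-21) = (-20 + (4 + ⅓ + (⅑)*1 + 4/3))*(-21) = (-20 + (4 + ⅓ + ⅑ + 4/3))*(-21) = (-20 + 52/9)*(-21) = -128/9*(-21) = 896/3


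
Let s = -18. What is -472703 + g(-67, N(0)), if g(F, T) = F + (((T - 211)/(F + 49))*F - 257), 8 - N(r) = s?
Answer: -8526881/18 ≈ -4.7372e+5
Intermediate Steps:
N(r) = 26 (N(r) = 8 - 1*(-18) = 8 + 18 = 26)
g(F, T) = -257 + F + F*(-211 + T)/(49 + F) (g(F, T) = F + (((-211 + T)/(49 + F))*F - 257) = F + (F*(-211 + T)/(49 + F) - 257) = F + (-257 + F*(-211 + T)/(49 + F)) = -257 + F + F*(-211 + T)/(49 + F))
-472703 + g(-67, N(0)) = -472703 + (-12593 + (-67)**2 - 419*(-67) - 67*26)/(49 - 67) = -472703 + (-12593 + 4489 + 28073 - 1742)/(-18) = -472703 - 1/18*18227 = -472703 - 18227/18 = -8526881/18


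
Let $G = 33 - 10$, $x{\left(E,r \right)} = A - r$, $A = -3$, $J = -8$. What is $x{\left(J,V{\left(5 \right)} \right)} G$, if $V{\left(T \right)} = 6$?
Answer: $-207$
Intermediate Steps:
$x{\left(E,r \right)} = -3 - r$
$G = 23$ ($G = 33 - 10 = 23$)
$x{\left(J,V{\left(5 \right)} \right)} G = \left(-3 - 6\right) 23 = \left(-9\right) 23 = -207$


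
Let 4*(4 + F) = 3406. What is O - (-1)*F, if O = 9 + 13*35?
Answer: 2623/2 ≈ 1311.5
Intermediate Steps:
F = 1695/2 (F = -4 + (¼)*3406 = -4 + 1703/2 = 1695/2 ≈ 847.50)
O = 464 (O = 9 + 455 = 464)
O - (-1)*F = 464 - (-1)*1695/2 = 464 - 1*(-1695/2) = 464 + 1695/2 = 2623/2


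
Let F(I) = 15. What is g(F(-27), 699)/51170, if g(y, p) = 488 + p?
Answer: 1187/51170 ≈ 0.023197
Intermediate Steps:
g(F(-27), 699)/51170 = (488 + 699)/51170 = 1187*(1/51170) = 1187/51170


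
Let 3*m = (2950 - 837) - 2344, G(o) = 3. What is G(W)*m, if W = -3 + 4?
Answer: -231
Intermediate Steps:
W = 1
m = -77 (m = ((2950 - 837) - 2344)/3 = (2113 - 2344)/3 = (1/3)*(-231) = -77)
G(W)*m = 3*(-77) = -231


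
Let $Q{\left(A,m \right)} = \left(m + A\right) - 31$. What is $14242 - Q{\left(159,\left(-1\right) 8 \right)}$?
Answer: $14122$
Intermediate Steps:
$Q{\left(A,m \right)} = -31 + A + m$ ($Q{\left(A,m \right)} = \left(A + m\right) - 31 = -31 + A + m$)
$14242 - Q{\left(159,\left(-1\right) 8 \right)} = 14242 - \left(-31 + 159 - 8\right) = 14242 - 120 = 14122$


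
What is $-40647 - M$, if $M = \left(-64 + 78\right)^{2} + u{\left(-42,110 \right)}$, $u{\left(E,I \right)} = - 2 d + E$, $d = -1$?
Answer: $-40803$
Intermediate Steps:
$u{\left(E,I \right)} = 2 + E$ ($u{\left(E,I \right)} = \left(-2\right) \left(-1\right) + E = 2 + E$)
$M = 156$ ($M = \left(-64 + 78\right)^{2} + \left(2 - 42\right) = 14^{2} - 40 = 196 - 40 = 156$)
$-40647 - M = -40647 - 156 = -40803$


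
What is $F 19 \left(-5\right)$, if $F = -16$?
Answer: $1520$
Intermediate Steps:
$F 19 \left(-5\right) = \left(-16\right) 19 \left(-5\right) = \left(-304\right) \left(-5\right) = 1520$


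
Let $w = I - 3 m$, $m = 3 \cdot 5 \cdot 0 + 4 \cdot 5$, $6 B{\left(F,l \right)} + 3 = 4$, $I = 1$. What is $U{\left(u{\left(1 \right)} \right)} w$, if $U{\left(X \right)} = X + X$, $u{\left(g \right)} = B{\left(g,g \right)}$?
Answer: $- \frac{59}{3} \approx -19.667$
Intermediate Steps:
$B{\left(F,l \right)} = \frac{1}{6}$ ($B{\left(F,l \right)} = - \frac{1}{2} + \frac{1}{6} \cdot 4 = - \frac{1}{2} + \frac{2}{3} = \frac{1}{6}$)
$u{\left(g \right)} = \frac{1}{6}$
$m = 20$ ($m = 15 \cdot 0 + 20 = 0 + 20 = 20$)
$U{\left(X \right)} = 2 X$
$w = -59$ ($w = 1 - 60 = -59$)
$U{\left(u{\left(1 \right)} \right)} w = 2 \cdot \frac{1}{6} \left(-59\right) = \frac{1}{3} \left(-59\right) = - \frac{59}{3}$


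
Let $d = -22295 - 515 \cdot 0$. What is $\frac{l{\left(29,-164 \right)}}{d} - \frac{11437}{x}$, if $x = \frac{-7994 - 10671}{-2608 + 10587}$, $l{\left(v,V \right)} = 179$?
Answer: $\frac{81381809310}{16645447} \approx 4889.1$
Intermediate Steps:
$d = -22295$ ($d = -22295 - 0 = -22295 + 0 = -22295$)
$x = - \frac{18665}{7979} \approx -2.3393$
$\frac{l{\left(29,-164 \right)}}{d} - \frac{11437}{x} = \frac{179}{-22295} - \frac{11437}{- \frac{18665}{7979}} = 179 \left(- \frac{1}{22295}\right) - - \frac{91255823}{18665} = - \frac{179}{22295} + \frac{91255823}{18665} = \frac{81381809310}{16645447}$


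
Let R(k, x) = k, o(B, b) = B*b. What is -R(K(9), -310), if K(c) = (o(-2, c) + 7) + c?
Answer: 2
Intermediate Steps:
K(c) = 7 - c (K(c) = (-2*c + 7) + c = (7 - 2*c) + c = 7 - c)
-R(K(9), -310) = -(7 - 1*9) = -(7 - 9) = -1*(-2) = 2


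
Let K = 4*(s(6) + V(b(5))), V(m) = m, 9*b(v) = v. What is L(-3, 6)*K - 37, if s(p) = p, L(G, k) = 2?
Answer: 139/9 ≈ 15.444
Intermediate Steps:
b(v) = v/9
K = 236/9 (K = 4*(6 + (⅑)*5) = 4*(6 + 5/9) = 4*(59/9) = 236/9 ≈ 26.222)
L(-3, 6)*K - 37 = 2*(236/9) - 37 = 472/9 - 37 = 139/9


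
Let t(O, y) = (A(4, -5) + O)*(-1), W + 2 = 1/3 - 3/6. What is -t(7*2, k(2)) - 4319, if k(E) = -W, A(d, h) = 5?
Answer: -4300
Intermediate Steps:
W = -13/6 (W = -2 + (1/3 - 3/6) = -2 + (1*(⅓) - 3*⅙) = -2 + (⅓ - ½) = -2 - ⅙ = -13/6 ≈ -2.1667)
k(E) = 13/6 (k(E) = -1*(-13/6) = 13/6)
t(O, y) = -5 - O (t(O, y) = (5 + O)*(-1) = -5 - O)
-t(7*2, k(2)) - 4319 = -(-5 - 7*2) - 4319 = -(-5 - 1*14) - 4319 = -(-5 - 14) - 4319 = -1*(-19) - 4319 = 19 - 4319 = -4300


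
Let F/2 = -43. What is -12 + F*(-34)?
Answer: 2912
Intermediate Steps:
F = -86 (F = 2*(-43) = -86)
-12 + F*(-34) = -12 - 86*(-34) = -12 + 2924 = 2912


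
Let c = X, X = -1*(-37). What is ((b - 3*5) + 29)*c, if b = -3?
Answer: 407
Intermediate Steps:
X = 37
c = 37
((b - 3*5) + 29)*c = ((-3 - 3*5) + 29)*37 = ((-3 - 15) + 29)*37 = (-18 + 29)*37 = 11*37 = 407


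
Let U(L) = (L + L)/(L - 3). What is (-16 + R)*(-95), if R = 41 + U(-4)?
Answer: -17385/7 ≈ -2483.6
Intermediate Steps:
U(L) = 2*L/(-3 + L) (U(L) = (2*L)/(-3 + L) = 2*L/(-3 + L))
R = 295/7 (R = 41 + 2*(-4)/(-3 - 4) = 41 + 2*(-4)/(-7) = 41 + 2*(-4)*(-⅐) = 41 + 8/7 = 295/7 ≈ 42.143)
(-16 + R)*(-95) = (-16 + 295/7)*(-95) = (183/7)*(-95) = -17385/7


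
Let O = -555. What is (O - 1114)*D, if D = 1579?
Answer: -2635351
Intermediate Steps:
(O - 1114)*D = (-555 - 1114)*1579 = -1669*1579 = -2635351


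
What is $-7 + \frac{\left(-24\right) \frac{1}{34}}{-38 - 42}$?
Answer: $- \frac{2377}{340} \approx -6.9912$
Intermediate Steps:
$-7 + \frac{\left(-24\right) \frac{1}{34}}{-38 - 42} = -7 + \frac{\left(-24\right) \frac{1}{34}}{-80} = -7 - - \frac{3}{340} = -7 + \frac{3}{340} = - \frac{2377}{340}$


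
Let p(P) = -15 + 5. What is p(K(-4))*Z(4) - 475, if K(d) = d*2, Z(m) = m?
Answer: -515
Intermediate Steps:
K(d) = 2*d
p(P) = -10
p(K(-4))*Z(4) - 475 = -10*4 - 475 = -40 - 475 = -515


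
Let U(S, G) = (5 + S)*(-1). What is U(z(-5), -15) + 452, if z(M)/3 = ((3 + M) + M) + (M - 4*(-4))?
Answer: 435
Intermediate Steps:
z(M) = 57 + 9*M (z(M) = 3*(((3 + M) + M) + (M - 4*(-4))) = 3*((3 + 2*M) + (M + 16)) = 3*((3 + 2*M) + (16 + M)) = 3*(19 + 3*M) = 57 + 9*M)
U(S, G) = -5 - S
U(z(-5), -15) + 452 = (-5 - (57 + 9*(-5))) + 452 = (-5 - (57 - 45)) + 452 = (-5 - 1*12) + 452 = (-5 - 12) + 452 = -17 + 452 = 435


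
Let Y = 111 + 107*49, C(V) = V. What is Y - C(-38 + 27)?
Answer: 5365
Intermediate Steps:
Y = 5354 (Y = 111 + 5243 = 5354)
Y - C(-38 + 27) = 5354 - (-38 + 27) = 5354 - 1*(-11) = 5354 + 11 = 5365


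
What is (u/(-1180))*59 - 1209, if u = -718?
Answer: -11731/10 ≈ -1173.1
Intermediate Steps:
(u/(-1180))*59 - 1209 = -718/(-1180)*59 - 1209 = -718*(-1/1180)*59 - 1209 = (359/590)*59 - 1209 = 359/10 - 1209 = -11731/10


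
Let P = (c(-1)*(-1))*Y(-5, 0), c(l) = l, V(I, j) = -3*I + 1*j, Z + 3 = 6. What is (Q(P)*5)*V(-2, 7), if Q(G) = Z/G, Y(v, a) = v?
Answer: -39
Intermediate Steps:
Z = 3 (Z = -3 + 6 = 3)
V(I, j) = j - 3*I (V(I, j) = -3*I + j = j - 3*I)
P = -5 (P = -1*(-1)*(-5) = 1*(-5) = -5)
Q(G) = 3/G
(Q(P)*5)*V(-2, 7) = ((3/(-5))*5)*(7 - 3*(-2)) = ((3*(-1/5))*5)*(7 + 6) = -3/5*5*13 = -3*13 = -39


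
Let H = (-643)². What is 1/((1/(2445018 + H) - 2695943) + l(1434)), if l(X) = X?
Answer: -2858467/7702165057702 ≈ -3.7113e-7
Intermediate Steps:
H = 413449
1/((1/(2445018 + H) - 2695943) + l(1434)) = 1/((1/(2445018 + 413449) - 2695943) + 1434) = 1/((1/2858467 - 2695943) + 1434) = 1/(-7706264099380/2858467 + 1434) = 1/(-7702165057702/2858467) = -2858467/7702165057702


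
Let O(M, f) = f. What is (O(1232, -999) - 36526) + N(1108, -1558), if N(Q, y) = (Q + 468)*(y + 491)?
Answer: -1719117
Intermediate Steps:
N(Q, y) = (468 + Q)*(491 + y)
(O(1232, -999) - 36526) + N(1108, -1558) = (-999 - 36526) + (229788 + 468*(-1558) + 491*1108 + 1108*(-1558)) = -37525 + (229788 - 729144 + 544028 - 1726264) = -37525 - 1681592 = -1719117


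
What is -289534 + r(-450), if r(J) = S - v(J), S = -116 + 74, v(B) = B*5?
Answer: -287326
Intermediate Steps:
v(B) = 5*B
S = -42
r(J) = -42 - 5*J
-289534 + r(-450) = -289534 + (-42 - 5*(-450)) = -289534 + (-42 + 2250) = -289534 + 2208 = -287326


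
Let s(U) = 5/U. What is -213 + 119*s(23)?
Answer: -4304/23 ≈ -187.13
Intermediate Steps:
-213 + 119*s(23) = -213 + 119*(5/23) = -213 + 595/23 = -4304/23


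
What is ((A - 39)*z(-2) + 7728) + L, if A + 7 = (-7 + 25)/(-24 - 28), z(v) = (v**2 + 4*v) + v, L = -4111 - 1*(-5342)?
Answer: 120082/13 ≈ 9237.1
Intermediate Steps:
L = 1231 (L = -4111 + 5342 = 1231)
z(v) = v**2 + 5*v
A = -191/26 (A = -7 + (-7 + 25)/(-24 - 28) = -7 + 18/(-52) = -7 + 18*(-1/52) = -7 - 9/26 = -191/26 ≈ -7.3462)
((A - 39)*z(-2) + 7728) + L = ((-191/26 - 39)*(-2*(5 - 2)) + 7728) + 1231 = (-(-1205)*3/13 + 7728) + 1231 = (-1205/26*(-6) + 7728) + 1231 = (3615/13 + 7728) + 1231 = 104079/13 + 1231 = 120082/13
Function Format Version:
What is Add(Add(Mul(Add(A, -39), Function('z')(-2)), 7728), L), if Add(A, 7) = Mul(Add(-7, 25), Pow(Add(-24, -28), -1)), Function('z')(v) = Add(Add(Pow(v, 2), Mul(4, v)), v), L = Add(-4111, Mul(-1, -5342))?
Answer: Rational(120082, 13) ≈ 9237.1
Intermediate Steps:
L = 1231 (L = Add(-4111, 5342) = 1231)
Function('z')(v) = Add(Pow(v, 2), Mul(5, v))
A = Rational(-191, 26) (A = Add(-7, Mul(Add(-7, 25), Pow(Add(-24, -28), -1))) = Add(-7, Mul(18, Pow(-52, -1))) = Add(-7, Mul(18, Rational(-1, 52))) = Add(-7, Rational(-9, 26)) = Rational(-191, 26) ≈ -7.3462)
Add(Add(Mul(Add(A, -39), Function('z')(-2)), 7728), L) = Add(Add(Mul(Add(Rational(-191, 26), -39), Mul(-2, Add(5, -2))), 7728), 1231) = Add(Add(Mul(Rational(-1205, 26), Mul(-2, 3)), 7728), 1231) = Add(Add(Mul(Rational(-1205, 26), -6), 7728), 1231) = Add(Add(Rational(3615, 13), 7728), 1231) = Add(Rational(104079, 13), 1231) = Rational(120082, 13)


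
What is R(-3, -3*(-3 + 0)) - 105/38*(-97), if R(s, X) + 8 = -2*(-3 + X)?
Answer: 9425/38 ≈ 248.03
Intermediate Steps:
R(s, X) = -2 - 2*X (R(s, X) = -8 - 2*(-3 + X) = -8 + (6 - 2*X) = -2 - 2*X)
R(-3, -3*(-3 + 0)) - 105/38*(-97) = (-2 - (-6)*(-3 + 0)) - 105/38*(-97) = (-2 - (-6)*(-3)) - 105*1/38*(-97) = (-2 - 2*9) - 105/38*(-97) = (-2 - 18) + 10185/38 = -20 + 10185/38 = 9425/38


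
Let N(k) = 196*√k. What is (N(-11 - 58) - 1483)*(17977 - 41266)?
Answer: 34537587 - 4564644*I*√69 ≈ 3.4538e+7 - 3.7917e+7*I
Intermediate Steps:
(N(-11 - 58) - 1483)*(17977 - 41266) = (196*√(-11 - 58) - 1483)*(17977 - 41266) = (196*√(-69) - 1483)*(-23289) = (196*(I*√69) - 1483)*(-23289) = (196*I*√69 - 1483)*(-23289) = (-1483 + 196*I*√69)*(-23289) = 34537587 - 4564644*I*√69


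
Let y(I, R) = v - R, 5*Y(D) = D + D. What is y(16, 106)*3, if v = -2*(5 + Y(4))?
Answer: -1788/5 ≈ -357.60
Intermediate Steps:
Y(D) = 2*D/5 (Y(D) = (D + D)/5 = (2*D)/5 = 2*D/5)
v = -66/5 (v = -2*(5 + (2/5)*4) = -2*(5 + 8/5) = -2*33/5 = -66/5 ≈ -13.200)
y(I, R) = -66/5 - R
y(16, 106)*3 = (-66/5 - 1*106)*3 = (-66/5 - 106)*3 = -596/5*3 = -1788/5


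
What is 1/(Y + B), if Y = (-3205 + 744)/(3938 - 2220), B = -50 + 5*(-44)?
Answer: -1718/466321 ≈ -0.0036842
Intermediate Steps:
B = -270 (B = -50 - 220 = -270)
Y = -2461/1718 ≈ -1.4325
1/(Y + B) = 1/(-2461/1718 - 270) = 1/(-466321/1718) = -1718/466321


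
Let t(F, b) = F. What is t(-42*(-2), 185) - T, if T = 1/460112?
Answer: 38649407/460112 ≈ 84.000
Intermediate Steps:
T = 1/460112 ≈ 2.1734e-6
t(-42*(-2), 185) - T = -42*(-2) - 1*1/460112 = 84 - 1/460112 = 38649407/460112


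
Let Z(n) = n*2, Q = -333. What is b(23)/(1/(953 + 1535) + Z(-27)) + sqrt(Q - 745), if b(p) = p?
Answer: -57224/134351 + 7*I*sqrt(22) ≈ -0.42593 + 32.833*I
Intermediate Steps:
Z(n) = 2*n
b(23)/(1/(953 + 1535) + Z(-27)) + sqrt(Q - 745) = 23/(1/(953 + 1535) + 2*(-27)) + sqrt(-333 - 745) = 23/(1/2488 - 54) + sqrt(-1078) = 23/(1/2488 - 54) + 7*I*sqrt(22) = 23/(-134351/2488) + 7*I*sqrt(22) = 23*(-2488/134351) + 7*I*sqrt(22) = -57224/134351 + 7*I*sqrt(22)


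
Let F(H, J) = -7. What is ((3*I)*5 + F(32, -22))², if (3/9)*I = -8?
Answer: 134689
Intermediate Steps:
I = -24 (I = 3*(-8) = -24)
((3*I)*5 + F(32, -22))² = ((3*(-24))*5 - 7)² = (-72*5 - 7)² = (-360 - 7)² = (-367)² = 134689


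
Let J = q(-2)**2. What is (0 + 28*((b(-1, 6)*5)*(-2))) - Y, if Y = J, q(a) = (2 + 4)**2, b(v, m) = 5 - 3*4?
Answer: 664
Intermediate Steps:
b(v, m) = -7 (b(v, m) = 5 - 12 = -7)
q(a) = 36 (q(a) = 6**2 = 36)
J = 1296 (J = 36**2 = 1296)
Y = 1296
(0 + 28*((b(-1, 6)*5)*(-2))) - Y = (0 + 28*(-7*5*(-2))) - 1*1296 = (0 + 28*(-35*(-2))) - 1296 = (0 + 28*70) - 1296 = (0 + 1960) - 1296 = 1960 - 1296 = 664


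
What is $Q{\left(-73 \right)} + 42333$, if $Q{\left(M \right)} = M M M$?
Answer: $-346684$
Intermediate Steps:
$Q{\left(M \right)} = M^{3}$ ($Q{\left(M \right)} = M^{2} M = M^{3}$)
$Q{\left(-73 \right)} + 42333 = \left(-73\right)^{3} + 42333 = -389017 + 42333 = -346684$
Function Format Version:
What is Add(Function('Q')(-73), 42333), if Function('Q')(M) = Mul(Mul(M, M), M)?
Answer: -346684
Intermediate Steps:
Function('Q')(M) = Pow(M, 3) (Function('Q')(M) = Mul(Pow(M, 2), M) = Pow(M, 3))
Add(Function('Q')(-73), 42333) = Add(Pow(-73, 3), 42333) = Add(-389017, 42333) = -346684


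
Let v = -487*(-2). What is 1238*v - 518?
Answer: 1205294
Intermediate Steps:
v = 974
1238*v - 518 = 1238*974 - 518 = 1205812 - 518 = 1205294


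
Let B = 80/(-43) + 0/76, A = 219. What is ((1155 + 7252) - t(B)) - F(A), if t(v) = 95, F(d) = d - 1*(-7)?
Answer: 8086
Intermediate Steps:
B = -80/43 (B = 80*(-1/43) + 0*(1/76) = -80/43 + 0 = -80/43 ≈ -1.8605)
F(d) = 7 + d (F(d) = d + 7 = 7 + d)
((1155 + 7252) - t(B)) - F(A) = ((1155 + 7252) - 1*95) - (7 + 219) = (8407 - 95) - 1*226 = 8312 - 226 = 8086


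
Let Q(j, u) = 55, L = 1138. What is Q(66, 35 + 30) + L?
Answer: 1193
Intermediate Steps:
Q(66, 35 + 30) + L = 55 + 1138 = 1193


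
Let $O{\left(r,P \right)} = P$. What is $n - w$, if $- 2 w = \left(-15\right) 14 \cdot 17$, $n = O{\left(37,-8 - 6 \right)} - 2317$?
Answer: $-4116$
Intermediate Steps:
$n = -2331$ ($n = \left(-8 - 6\right) - 2317 = -14 - 2317 = -2331$)
$w = 1785$ ($w = - \frac{\left(-15\right) 14 \cdot 17}{2} = - \frac{\left(-210\right) 17}{2} = \left(- \frac{1}{2}\right) \left(-3570\right) = 1785$)
$n - w = -2331 - 1785 = -4116$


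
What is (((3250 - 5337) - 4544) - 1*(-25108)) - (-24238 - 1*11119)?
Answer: 53834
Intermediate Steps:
(((3250 - 5337) - 4544) - 1*(-25108)) - (-24238 - 1*11119) = ((-2087 - 4544) + 25108) - (-24238 - 11119) = (-6631 + 25108) - 1*(-35357) = 18477 + 35357 = 53834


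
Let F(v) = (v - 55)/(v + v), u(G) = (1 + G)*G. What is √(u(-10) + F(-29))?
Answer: 2*√19227/29 ≈ 9.5629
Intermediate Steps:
u(G) = G*(1 + G)
F(v) = (-55 + v)/(2*v) (F(v) = (-55 + v)/((2*v)) = (-55 + v)*(1/(2*v)) = (-55 + v)/(2*v))
√(u(-10) + F(-29)) = √(-10*(1 - 10) + (½)*(-55 - 29)/(-29)) = √(-10*(-9) + (½)*(-1/29)*(-84)) = √(90 + 42/29) = √(2652/29) = 2*√19227/29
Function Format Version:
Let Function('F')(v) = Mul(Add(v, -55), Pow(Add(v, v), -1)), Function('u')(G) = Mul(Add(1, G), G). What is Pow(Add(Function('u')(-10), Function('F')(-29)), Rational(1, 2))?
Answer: Mul(Rational(2, 29), Pow(19227, Rational(1, 2))) ≈ 9.5629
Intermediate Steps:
Function('u')(G) = Mul(G, Add(1, G))
Function('F')(v) = Mul(Rational(1, 2), Pow(v, -1), Add(-55, v)) (Function('F')(v) = Mul(Add(-55, v), Pow(Mul(2, v), -1)) = Mul(Add(-55, v), Mul(Rational(1, 2), Pow(v, -1))) = Mul(Rational(1, 2), Pow(v, -1), Add(-55, v)))
Pow(Add(Function('u')(-10), Function('F')(-29)), Rational(1, 2)) = Pow(Add(Mul(-10, Add(1, -10)), Mul(Rational(1, 2), Pow(-29, -1), Add(-55, -29))), Rational(1, 2)) = Pow(Add(Mul(-10, -9), Mul(Rational(1, 2), Rational(-1, 29), -84)), Rational(1, 2)) = Pow(Add(90, Rational(42, 29)), Rational(1, 2)) = Pow(Rational(2652, 29), Rational(1, 2)) = Mul(Rational(2, 29), Pow(19227, Rational(1, 2)))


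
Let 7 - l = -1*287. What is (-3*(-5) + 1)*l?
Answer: 4704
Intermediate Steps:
l = 294 (l = 7 - (-1)*287 = 7 - 1*(-287) = 7 + 287 = 294)
(-3*(-5) + 1)*l = (-3*(-5) + 1)*294 = (15 + 1)*294 = 16*294 = 4704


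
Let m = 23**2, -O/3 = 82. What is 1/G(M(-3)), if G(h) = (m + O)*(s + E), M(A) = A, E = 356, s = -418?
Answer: -1/17546 ≈ -5.6993e-5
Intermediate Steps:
O = -246 (O = -3*82 = -246)
m = 529
G(h) = -17546 (G(h) = (529 - 246)*(-418 + 356) = 283*(-62) = -17546)
1/G(M(-3)) = 1/(-17546) = -1/17546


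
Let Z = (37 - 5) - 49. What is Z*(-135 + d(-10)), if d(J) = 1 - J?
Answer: 2108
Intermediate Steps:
Z = -17 (Z = 32 - 49 = -17)
Z*(-135 + d(-10)) = -17*(-135 + (1 - 1*(-10))) = -17*(-135 + (1 + 10)) = -17*(-135 + 11) = -17*(-124) = 2108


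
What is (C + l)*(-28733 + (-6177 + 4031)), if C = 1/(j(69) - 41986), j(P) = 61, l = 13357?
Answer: -5763999961632/13975 ≈ -4.1245e+8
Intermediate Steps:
C = -1/41925 (C = 1/(61 - 41986) = 1/(-41925) = -1/41925 ≈ -2.3852e-5)
(C + l)*(-28733 + (-6177 + 4031)) = (-1/41925 + 13357)*(-28733 + (-6177 + 4031)) = 559992224*(-28733 - 2146)/41925 = (559992224/41925)*(-30879) = -5763999961632/13975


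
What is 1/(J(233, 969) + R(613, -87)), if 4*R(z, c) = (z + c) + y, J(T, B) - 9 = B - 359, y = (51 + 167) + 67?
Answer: 4/3287 ≈ 0.0012169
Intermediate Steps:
y = 285 (y = 218 + 67 = 285)
J(T, B) = -350 + B (J(T, B) = 9 + (B - 359) = 9 + (-359 + B) = -350 + B)
R(z, c) = 285/4 + c/4 + z/4 (R(z, c) = ((z + c) + 285)/4 = ((c + z) + 285)/4 = (285 + c + z)/4 = 285/4 + c/4 + z/4)
1/(J(233, 969) + R(613, -87)) = 1/((-350 + 969) + (285/4 + (¼)*(-87) + (¼)*613)) = 1/(619 + (285/4 - 87/4 + 613/4)) = 1/(619 + 811/4) = 1/(3287/4) = 4/3287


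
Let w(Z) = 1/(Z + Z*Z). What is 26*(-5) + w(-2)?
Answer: -259/2 ≈ -129.50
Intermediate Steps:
w(Z) = 1/(Z + Z²)
26*(-5) + w(-2) = 26*(-5) + 1/((-2)*(1 - 2)) = -130 - ½/(-1) = -130 - ½*(-1) = -130 + ½ = -259/2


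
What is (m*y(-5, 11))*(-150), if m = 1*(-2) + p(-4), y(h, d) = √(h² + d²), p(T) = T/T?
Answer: 150*√146 ≈ 1812.5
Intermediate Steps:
p(T) = 1
y(h, d) = √(d² + h²)
m = -1 (m = 1*(-2) + 1 = -2 + 1 = -1)
(m*y(-5, 11))*(-150) = -√(11² + (-5)²)*(-150) = -√(121 + 25)*(-150) = -√146*(-150) = 150*√146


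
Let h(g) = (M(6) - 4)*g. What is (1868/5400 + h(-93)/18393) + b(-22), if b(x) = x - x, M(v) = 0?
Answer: 3030577/8276850 ≈ 0.36615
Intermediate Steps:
b(x) = 0
h(g) = -4*g (h(g) = (0 - 4)*g = -4*g)
(1868/5400 + h(-93)/18393) + b(-22) = (1868/5400 - 4*(-93)/18393) + 0 = (1868*(1/5400) + 372*(1/18393)) + 0 = (467/1350 + 124/6131) + 0 = 3030577/8276850 + 0 = 3030577/8276850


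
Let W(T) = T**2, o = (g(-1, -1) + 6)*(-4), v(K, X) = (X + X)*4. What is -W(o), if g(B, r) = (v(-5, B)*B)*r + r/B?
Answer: -16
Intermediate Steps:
v(K, X) = 8*X (v(K, X) = (2*X)*4 = 8*X)
g(B, r) = r/B + 8*r*B**2 (g(B, r) = ((8*B)*B)*r + r/B = (8*B**2)*r + r/B = 8*r*B**2 + r/B = r/B + 8*r*B**2)
o = 4 (o = (-1*(1 + 8*(-1)**3)/(-1) + 6)*(-4) = (-1*(-1)*(1 + 8*(-1)) + 6)*(-4) = (-1*(-1)*(1 - 8) + 6)*(-4) = (-1*(-1)*(-7) + 6)*(-4) = (-7 + 6)*(-4) = -1*(-4) = 4)
-W(o) = -1*4**2 = -1*16 = -16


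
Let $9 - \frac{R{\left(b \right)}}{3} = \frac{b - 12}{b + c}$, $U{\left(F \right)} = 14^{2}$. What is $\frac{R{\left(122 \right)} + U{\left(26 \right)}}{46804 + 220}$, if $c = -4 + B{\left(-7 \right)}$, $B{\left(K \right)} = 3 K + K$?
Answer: $\frac{329}{70536} \approx 0.0046643$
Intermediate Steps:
$B{\left(K \right)} = 4 K$
$c = -32$ ($c = -4 + 4 \left(-7\right) = -4 - 28 = -32$)
$U{\left(F \right)} = 196$
$R{\left(b \right)} = 27 - \frac{3 \left(-12 + b\right)}{-32 + b}$ ($R{\left(b \right)} = 27 - 3 \frac{b - 12}{b - 32} = 27 - 3 \frac{-12 + b}{-32 + b} = 27 - \frac{3 \left(-12 + b\right)}{-32 + b}$)
$\frac{R{\left(122 \right)} + U{\left(26 \right)}}{46804 + 220} = \frac{\frac{12 \left(-69 + 2 \cdot 122\right)}{-32 + 122} + 196}{46804 + 220} = \frac{\frac{12 \left(-69 + 244\right)}{90} + 196}{47024} = \left(12 \cdot \frac{1}{90} \cdot 175 + 196\right) \frac{1}{47024} = \left(\frac{70}{3} + 196\right) \frac{1}{47024} = \frac{658}{3} \cdot \frac{1}{47024} = \frac{329}{70536}$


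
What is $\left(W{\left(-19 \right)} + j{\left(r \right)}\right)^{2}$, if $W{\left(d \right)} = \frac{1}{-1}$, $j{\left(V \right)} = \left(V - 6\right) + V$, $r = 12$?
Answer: $289$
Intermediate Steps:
$j{\left(V \right)} = -6 + 2 V$ ($j{\left(V \right)} = \left(-6 + V\right) + V = -6 + 2 V$)
$W{\left(d \right)} = -1$
$\left(W{\left(-19 \right)} + j{\left(r \right)}\right)^{2} = \left(-1 + \left(-6 + 2 \cdot 12\right)\right)^{2} = \left(-1 + \left(-6 + 24\right)\right)^{2} = \left(-1 + 18\right)^{2} = 17^{2} = 289$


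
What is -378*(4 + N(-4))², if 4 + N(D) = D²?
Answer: -96768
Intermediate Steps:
N(D) = -4 + D²
-378*(4 + N(-4))² = -378*(4 + (-4 + (-4)²))² = -378*(4 + (-4 + 16))² = -378*(4 + 12)² = -378*16² = -378*256 = -96768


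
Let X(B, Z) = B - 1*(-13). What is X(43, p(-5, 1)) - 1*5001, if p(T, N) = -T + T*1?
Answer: -4945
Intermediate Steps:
p(T, N) = 0 (p(T, N) = -T + T = 0)
X(B, Z) = 13 + B (X(B, Z) = B + 13 = 13 + B)
X(43, p(-5, 1)) - 1*5001 = (13 + 43) - 1*5001 = 56 - 5001 = -4945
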